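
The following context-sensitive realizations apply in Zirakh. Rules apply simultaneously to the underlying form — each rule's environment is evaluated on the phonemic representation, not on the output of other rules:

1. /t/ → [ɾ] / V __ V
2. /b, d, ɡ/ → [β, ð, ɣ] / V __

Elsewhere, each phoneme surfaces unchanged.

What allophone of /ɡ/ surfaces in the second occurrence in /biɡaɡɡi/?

/ɡ/ (between /a/ and /ɡ/): immediately after a vowel, so rule 2 applies → [ɣ].

[ɣ]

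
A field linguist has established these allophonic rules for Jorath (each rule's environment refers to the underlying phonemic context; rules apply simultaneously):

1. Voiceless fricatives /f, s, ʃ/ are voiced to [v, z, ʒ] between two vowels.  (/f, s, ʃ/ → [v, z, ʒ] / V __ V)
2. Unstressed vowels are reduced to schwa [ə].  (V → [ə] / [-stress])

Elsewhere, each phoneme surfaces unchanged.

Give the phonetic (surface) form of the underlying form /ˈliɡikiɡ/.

[ˈliɡəkəɡ]

/l/ (word-initial): no rule targets it → [l].
/i/ (between /l/ and /ɡ/): rule 2 targets it, but not in an unstressed syllable → unchanged [i].
/ɡ/ (between /i/ and /i/): no rule targets it → [ɡ].
/i/ (between /ɡ/ and /k/): in an unstressed syllable, so rule 2 applies → [ə].
/k/ (between /i/ and /i/) is unaffected → [k].
/i/ (between /k/ and /ɡ/) occurs in an unstressed syllable → [ə] by rule 2.
/ɡ/ — not in any rule's target class → [ɡ].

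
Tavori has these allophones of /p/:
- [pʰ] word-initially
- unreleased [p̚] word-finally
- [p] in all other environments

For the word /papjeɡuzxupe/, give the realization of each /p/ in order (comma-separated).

Occurrence 1 (position 1): word-initially → [pʰ].
Occurrence 2 (position 3): no conditioning environment matches → elsewhere allophone [p].
Occurrence 3 (position 11): no conditioning environment matches → elsewhere allophone [p].

[pʰ], [p], [p]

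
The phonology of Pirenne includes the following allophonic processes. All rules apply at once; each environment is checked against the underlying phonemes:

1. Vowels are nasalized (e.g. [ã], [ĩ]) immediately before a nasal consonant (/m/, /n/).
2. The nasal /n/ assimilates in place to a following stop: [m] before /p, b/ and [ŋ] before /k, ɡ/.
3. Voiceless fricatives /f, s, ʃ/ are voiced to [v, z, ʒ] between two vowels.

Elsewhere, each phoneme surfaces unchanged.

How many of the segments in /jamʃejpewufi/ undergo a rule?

2

Segments that undergo a rule: /a/ → [ã] (rule 1); /f/ → [v] (rule 3).
All other segments surface unchanged.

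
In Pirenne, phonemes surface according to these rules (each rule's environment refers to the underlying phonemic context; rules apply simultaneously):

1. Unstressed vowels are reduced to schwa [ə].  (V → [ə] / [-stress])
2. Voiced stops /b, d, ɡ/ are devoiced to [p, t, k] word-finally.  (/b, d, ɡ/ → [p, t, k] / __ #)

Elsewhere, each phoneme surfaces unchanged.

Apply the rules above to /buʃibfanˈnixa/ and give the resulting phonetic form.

/b/ (word-initial) fails the environment for rule 2, so it stays [b].
Rule 1 applies to /u/ (between /b/ and /ʃ/: in an unstressed syllable) → [ə].
/ʃ/ — not in any rule's target class → [ʃ].
Rule 1 applies to /i/ (between /ʃ/ and /b/: in an unstressed syllable) → [ə].
/b/ (between /i/ and /f/): rule 2 targets it, but not word-finally → unchanged [b].
/f/ — not in any rule's target class → [f].
Rule 1 applies to /a/ (between /f/ and /n/: in an unstressed syllable) → [ə].
/n/ stays [n].
/n/ — not in any rule's target class → [n].
/i/ — between /n/ and /x/; rule 1 does not apply here → [i].
/x/ stays [x].
/a/ (word-final) occurs in an unstressed syllable → [ə] by rule 1.

[bəʃəbfənˈnixə]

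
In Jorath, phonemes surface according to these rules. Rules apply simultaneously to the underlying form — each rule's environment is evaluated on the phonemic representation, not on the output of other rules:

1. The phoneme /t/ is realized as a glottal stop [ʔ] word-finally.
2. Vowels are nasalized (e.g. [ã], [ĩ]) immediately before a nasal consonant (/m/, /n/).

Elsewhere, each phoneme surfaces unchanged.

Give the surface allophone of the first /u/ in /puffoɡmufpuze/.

[u]

/u/ (between /p/ and /f/) is in the target of rule 2 but the environment (before a nasal consonant) is not met → [u].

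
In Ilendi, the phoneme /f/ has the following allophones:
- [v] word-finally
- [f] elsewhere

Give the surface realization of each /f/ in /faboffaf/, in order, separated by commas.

Occurrence 1 (position 1): no conditioning environment matches → elsewhere allophone [f].
Occurrence 2 (position 5): no conditioning environment matches → elsewhere allophone [f].
Occurrence 3 (position 6): no conditioning environment matches → elsewhere allophone [f].
Occurrence 4 (position 8): word-finally → [v].

[f], [f], [f], [v]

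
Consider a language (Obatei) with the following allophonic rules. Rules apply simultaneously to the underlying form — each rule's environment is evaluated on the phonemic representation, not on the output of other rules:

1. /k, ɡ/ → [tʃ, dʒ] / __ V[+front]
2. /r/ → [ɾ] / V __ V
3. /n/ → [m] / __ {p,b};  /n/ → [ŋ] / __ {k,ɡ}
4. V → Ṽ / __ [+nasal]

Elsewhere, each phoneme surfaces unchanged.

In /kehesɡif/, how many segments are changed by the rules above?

2

Segments that undergo a rule: /k/ → [tʃ] (rule 1); /ɡ/ → [dʒ] (rule 1).
All other segments surface unchanged.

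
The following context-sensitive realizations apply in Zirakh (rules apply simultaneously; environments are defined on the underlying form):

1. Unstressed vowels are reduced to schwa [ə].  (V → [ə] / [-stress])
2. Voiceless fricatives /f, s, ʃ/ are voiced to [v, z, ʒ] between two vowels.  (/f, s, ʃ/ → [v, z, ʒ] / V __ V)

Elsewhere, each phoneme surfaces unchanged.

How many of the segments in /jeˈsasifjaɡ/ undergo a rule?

5

Segments that undergo a rule: /e/ → [ə] (rule 1); /s/ → [z] (rule 2); /s/ → [z] (rule 2); /i/ → [ə] (rule 1); /a/ → [ə] (rule 1).
All other segments surface unchanged.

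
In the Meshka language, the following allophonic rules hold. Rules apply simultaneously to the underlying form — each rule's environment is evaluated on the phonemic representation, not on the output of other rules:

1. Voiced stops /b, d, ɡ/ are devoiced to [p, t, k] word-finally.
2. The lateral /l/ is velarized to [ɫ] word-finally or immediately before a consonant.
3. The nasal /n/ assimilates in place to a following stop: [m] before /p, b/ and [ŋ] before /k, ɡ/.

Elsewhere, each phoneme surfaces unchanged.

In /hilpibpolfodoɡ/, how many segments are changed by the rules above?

3

Segments that undergo a rule: /l/ → [ɫ] (rule 2); /l/ → [ɫ] (rule 2); /ɡ/ → [k] (rule 1).
All other segments surface unchanged.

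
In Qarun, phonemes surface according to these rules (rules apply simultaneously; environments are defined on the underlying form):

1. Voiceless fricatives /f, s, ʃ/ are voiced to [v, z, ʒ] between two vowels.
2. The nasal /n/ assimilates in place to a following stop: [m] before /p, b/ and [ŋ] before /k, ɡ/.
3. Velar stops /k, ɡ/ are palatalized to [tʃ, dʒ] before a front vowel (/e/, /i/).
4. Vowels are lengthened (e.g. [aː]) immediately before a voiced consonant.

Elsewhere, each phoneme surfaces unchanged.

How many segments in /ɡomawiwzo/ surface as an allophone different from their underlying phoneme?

3

Segments that undergo a rule: /o/ → [oː] (rule 4); /a/ → [aː] (rule 4); /i/ → [iː] (rule 4).
All other segments surface unchanged.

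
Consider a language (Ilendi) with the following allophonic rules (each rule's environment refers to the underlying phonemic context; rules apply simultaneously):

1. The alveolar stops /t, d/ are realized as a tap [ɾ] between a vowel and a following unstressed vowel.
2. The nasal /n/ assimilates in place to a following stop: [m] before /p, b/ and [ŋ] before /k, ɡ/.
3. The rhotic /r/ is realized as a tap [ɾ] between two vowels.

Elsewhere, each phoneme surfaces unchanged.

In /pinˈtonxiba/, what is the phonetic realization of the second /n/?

[n]

/n/ — between /o/ and /x/; rule 2 does not apply here → [n].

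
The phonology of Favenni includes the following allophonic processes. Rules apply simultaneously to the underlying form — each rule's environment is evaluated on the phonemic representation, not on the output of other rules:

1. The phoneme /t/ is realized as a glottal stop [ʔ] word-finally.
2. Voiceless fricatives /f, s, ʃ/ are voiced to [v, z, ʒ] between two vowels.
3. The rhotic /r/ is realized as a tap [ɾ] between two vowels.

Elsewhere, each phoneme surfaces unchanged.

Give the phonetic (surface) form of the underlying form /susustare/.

/s/ (word-initial) fails the environment for rule 2, so it stays [s].
/s/ (between /u/ and /u/) occurs between two vowels → [z] by rule 2.
/s/ (between /u/ and /t/) fails the environment for rule 2, so it stays [s].
/t/ (between /s/ and /a/) is in the target of rule 1 but the environment (word-finally) is not met → [t].
/r/ — between /a/ and /e/, between two vowels — surfaces as [ɾ] (rule 3).

[suzustaɾe]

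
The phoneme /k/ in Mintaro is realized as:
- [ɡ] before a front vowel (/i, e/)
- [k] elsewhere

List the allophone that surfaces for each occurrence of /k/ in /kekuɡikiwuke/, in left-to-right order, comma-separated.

[ɡ], [k], [ɡ], [ɡ]

Occurrence 1 (position 1): before a front vowel (/i, e/) → [ɡ].
Occurrence 2 (position 3): no conditioning environment matches → elsewhere allophone [k].
Occurrence 3 (position 7): before a front vowel (/i, e/) → [ɡ].
Occurrence 4 (position 11): before a front vowel (/i, e/) → [ɡ].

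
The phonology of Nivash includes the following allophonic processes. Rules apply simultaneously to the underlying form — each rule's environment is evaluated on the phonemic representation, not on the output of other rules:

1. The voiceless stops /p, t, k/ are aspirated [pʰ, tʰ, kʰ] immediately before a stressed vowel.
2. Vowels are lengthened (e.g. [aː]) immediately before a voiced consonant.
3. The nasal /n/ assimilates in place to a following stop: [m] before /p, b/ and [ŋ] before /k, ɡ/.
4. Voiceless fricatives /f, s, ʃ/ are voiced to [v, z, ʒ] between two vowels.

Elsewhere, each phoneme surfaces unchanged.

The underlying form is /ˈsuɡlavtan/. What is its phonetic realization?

/s/ (word-initial) fails the environment for rule 4, so it stays [s].
Rule 2 applies to /u/ (between /s/ and /ɡ/: before a voiced consonant) → [uː].
/a/ meets the environment for rule 2 (before a voiced consonant) → [aː].
/t/ (between /v/ and /a/): rule 1 targets it, but not immediately before a stressed vowel → unchanged [t].
/a/ — between /t/ and /n/, before a voiced consonant — surfaces as [aː] (rule 2).
/n/ (word-final) is in the target of rule 3 but the environment (before a labial or velar stop) is not met → [n].

[ˈsuːɡlaːvtaːn]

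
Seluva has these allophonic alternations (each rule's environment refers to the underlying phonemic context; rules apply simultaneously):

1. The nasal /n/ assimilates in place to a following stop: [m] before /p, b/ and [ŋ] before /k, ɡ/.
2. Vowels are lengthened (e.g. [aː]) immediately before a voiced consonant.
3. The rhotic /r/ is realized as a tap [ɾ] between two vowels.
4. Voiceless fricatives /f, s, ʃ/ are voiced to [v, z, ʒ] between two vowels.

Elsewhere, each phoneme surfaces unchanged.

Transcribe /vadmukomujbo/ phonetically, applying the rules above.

[vaːdmukoːmuːjbo]

/v/ — not in any rule's target class → [v].
Rule 2 applies to /a/ (between /v/ and /d/: before a voiced consonant) → [aː].
/d/ stays [d].
/m/ (between /d/ and /u/): no rule targets it → [m].
/u/ (between /m/ and /k/) fails the environment for rule 2, so it stays [u].
/k/ (between /u/ and /o/) is unaffected → [k].
Rule 2 applies to /o/ (between /k/ and /m/: before a voiced consonant) → [oː].
/m/ (between /o/ and /u/): no rule targets it → [m].
/u/ (between /m/ and /j/) occurs before a voiced consonant → [uː] by rule 2.
/j/ — not in any rule's target class → [j].
/b/ (between /j/ and /o/) is unaffected → [b].
/o/ (word-final) is in the target of rule 2 but the environment (before a voiced consonant) is not met → [o].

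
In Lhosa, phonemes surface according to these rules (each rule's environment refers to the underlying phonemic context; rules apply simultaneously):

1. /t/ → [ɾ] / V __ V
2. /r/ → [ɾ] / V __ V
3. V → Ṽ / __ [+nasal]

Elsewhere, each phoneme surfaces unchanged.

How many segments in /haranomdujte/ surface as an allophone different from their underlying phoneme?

Segments that undergo a rule: /r/ → [ɾ] (rule 2); /a/ → [ã] (rule 3); /o/ → [õ] (rule 3).
All other segments surface unchanged.

3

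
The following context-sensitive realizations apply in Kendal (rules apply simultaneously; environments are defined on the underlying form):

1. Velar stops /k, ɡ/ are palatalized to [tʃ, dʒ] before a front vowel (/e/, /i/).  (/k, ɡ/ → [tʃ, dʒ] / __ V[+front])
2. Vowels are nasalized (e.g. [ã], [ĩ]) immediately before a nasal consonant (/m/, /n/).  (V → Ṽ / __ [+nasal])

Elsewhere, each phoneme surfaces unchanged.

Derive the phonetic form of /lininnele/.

[lĩnĩnnele]

/l/ (word-initial): no rule targets it → [l].
/i/ (between /l/ and /n/) occurs before a nasal consonant → [ĩ] by rule 2.
/n/ — not in any rule's target class → [n].
/i/ (between /n/ and /n/): before a nasal consonant, so rule 2 applies → [ĩ].
/n/ stays [n].
/n/ stays [n].
/e/ — between /n/ and /l/; rule 2 does not apply here → [e].
/l/ (between /e/ and /e/): no rule targets it → [l].
/e/ — word-final; rule 2 does not apply here → [e].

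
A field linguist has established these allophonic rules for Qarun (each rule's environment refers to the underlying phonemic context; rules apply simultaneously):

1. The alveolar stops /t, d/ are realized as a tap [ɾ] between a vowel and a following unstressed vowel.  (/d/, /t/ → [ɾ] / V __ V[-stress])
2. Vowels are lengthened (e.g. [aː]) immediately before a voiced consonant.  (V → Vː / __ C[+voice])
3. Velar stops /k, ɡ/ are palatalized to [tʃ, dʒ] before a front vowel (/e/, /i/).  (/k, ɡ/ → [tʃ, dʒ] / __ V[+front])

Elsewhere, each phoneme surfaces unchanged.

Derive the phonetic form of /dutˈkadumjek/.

[dutˈkaːɾuːmjek]

/d/ (word-initial) is in the target of rule 1 but the environment (between a vowel and a following unstressed vowel) is not met → [d].
/u/ (between /d/ and /t/) fails the environment for rule 2, so it stays [u].
/t/ (between /u/ and /k/): rule 1 targets it, but not between a vowel and a following unstressed vowel → unchanged [t].
/k/ — between /t/ and /a/; rule 3 does not apply here → [k].
/a/ meets the environment for rule 2 (before a voiced consonant) → [aː].
/d/ — between /a/ and /u/, between a vowel and a following unstressed vowel — surfaces as [ɾ] (rule 1).
/u/ meets the environment for rule 2 (before a voiced consonant) → [uː].
/m/ stays [m].
/j/ (between /m/ and /e/) is unaffected → [j].
/e/ — between /j/ and /k/; rule 2 does not apply here → [e].
/k/ (word-final) fails the environment for rule 3, so it stays [k].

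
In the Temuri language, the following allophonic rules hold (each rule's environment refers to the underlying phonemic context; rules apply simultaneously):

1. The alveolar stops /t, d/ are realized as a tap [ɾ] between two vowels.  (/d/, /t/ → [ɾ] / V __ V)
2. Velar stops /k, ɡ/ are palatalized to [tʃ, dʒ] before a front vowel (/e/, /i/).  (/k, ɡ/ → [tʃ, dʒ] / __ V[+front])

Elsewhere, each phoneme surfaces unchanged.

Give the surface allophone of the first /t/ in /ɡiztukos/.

[t]

/t/ (between /z/ and /u/) is in the target of rule 1 but the environment (between two vowels) is not met → [t].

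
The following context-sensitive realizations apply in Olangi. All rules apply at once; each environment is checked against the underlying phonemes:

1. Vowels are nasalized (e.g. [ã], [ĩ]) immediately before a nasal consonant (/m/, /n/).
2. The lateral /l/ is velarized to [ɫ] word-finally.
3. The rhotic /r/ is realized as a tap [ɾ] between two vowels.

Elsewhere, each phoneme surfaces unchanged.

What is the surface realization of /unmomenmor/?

[ũnmõmẽnmor]

/u/ — word-initial, before a nasal consonant — surfaces as [ũ] (rule 1).
/o/ meets the environment for rule 1 (before a nasal consonant) → [õ].
/e/ meets the environment for rule 1 (before a nasal consonant) → [ẽ].
/o/ (between /m/ and /r/) is in the target of rule 1 but the environment (before a nasal consonant) is not met → [o].
/r/ (word-final) is in the target of rule 3 but the environment (between two vowels) is not met → [r].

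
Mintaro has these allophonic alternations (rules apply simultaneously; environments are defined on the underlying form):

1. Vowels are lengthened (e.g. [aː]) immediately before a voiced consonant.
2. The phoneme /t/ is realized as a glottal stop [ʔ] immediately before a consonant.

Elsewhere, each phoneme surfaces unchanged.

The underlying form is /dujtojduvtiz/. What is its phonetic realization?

/d/ (word-initial) is unaffected → [d].
/u/ — between /d/ and /j/, before a voiced consonant — surfaces as [uː] (rule 1).
/j/ (between /u/ and /t/) is unaffected → [j].
/t/ (between /j/ and /o/) is in the target of rule 2 but the environment (immediately before a consonant) is not met → [t].
/o/ — between /t/ and /j/, before a voiced consonant — surfaces as [oː] (rule 1).
/j/ stays [j].
/d/ (between /j/ and /u/): no rule targets it → [d].
/u/ meets the environment for rule 1 (before a voiced consonant) → [uː].
/v/ stays [v].
/t/ (between /v/ and /i/) is in the target of rule 2 but the environment (immediately before a consonant) is not met → [t].
/i/ (between /t/ and /z/) occurs before a voiced consonant → [iː] by rule 1.
/z/ (word-final): no rule targets it → [z].

[duːjtoːjduːvtiːz]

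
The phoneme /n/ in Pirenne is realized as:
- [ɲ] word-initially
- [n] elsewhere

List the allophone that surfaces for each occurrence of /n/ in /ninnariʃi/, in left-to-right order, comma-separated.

Occurrence 1 (position 1): word-initially → [ɲ].
Occurrence 2 (position 3): no conditioning environment matches → elsewhere allophone [n].
Occurrence 3 (position 4): no conditioning environment matches → elsewhere allophone [n].

[ɲ], [n], [n]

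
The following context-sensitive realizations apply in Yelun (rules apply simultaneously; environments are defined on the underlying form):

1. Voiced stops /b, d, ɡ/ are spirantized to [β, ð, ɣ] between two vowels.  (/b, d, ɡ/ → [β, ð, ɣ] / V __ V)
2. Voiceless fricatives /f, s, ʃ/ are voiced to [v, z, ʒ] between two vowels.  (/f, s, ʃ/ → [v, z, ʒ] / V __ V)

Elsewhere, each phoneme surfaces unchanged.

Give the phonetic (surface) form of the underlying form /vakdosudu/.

[vakdozuðu]

/v/ stays [v].
/a/ (between /v/ and /k/): no rule targets it → [a].
/k/ (between /a/ and /d/): no rule targets it → [k].
/d/ (between /k/ and /o/) is in the target of rule 1 but the environment (between two vowels) is not met → [d].
/o/ — not in any rule's target class → [o].
/s/ — between /o/ and /u/, between two vowels — surfaces as [z] (rule 2).
/u/ (between /s/ and /d/) is unaffected → [u].
/d/ — between /u/ and /u/, between two vowels — surfaces as [ð] (rule 1).
/u/ — not in any rule's target class → [u].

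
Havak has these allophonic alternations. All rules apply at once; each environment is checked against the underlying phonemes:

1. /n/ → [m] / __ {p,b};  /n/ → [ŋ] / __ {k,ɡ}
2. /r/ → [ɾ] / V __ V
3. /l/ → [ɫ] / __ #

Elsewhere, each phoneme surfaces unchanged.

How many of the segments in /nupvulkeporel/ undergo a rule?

Segments that undergo a rule: /r/ → [ɾ] (rule 2); /l/ → [ɫ] (rule 3).
All other segments surface unchanged.

2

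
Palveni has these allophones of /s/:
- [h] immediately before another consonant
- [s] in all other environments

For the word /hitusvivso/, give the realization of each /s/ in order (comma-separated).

Occurrence 1 (position 5): immediately before another consonant → [h].
Occurrence 2 (position 9): no conditioning environment matches → elsewhere allophone [s].

[h], [s]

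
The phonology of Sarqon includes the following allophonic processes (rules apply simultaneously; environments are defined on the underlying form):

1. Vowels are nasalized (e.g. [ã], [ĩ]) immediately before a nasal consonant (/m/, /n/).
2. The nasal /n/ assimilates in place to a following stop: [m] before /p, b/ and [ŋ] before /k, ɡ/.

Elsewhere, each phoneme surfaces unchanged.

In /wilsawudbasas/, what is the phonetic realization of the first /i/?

/i/ — between /w/ and /l/; rule 1 does not apply here → [i].

[i]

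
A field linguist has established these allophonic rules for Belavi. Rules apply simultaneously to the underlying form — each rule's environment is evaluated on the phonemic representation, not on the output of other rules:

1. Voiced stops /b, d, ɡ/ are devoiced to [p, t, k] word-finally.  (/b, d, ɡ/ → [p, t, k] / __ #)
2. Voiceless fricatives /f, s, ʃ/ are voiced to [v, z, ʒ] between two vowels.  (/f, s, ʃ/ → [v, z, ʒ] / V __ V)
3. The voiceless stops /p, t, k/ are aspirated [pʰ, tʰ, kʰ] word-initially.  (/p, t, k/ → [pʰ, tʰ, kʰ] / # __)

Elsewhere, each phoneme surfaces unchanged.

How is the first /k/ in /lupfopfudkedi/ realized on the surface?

/k/ (between /d/ and /e/): rule 3 targets it, but not word-initially → unchanged [k].

[k]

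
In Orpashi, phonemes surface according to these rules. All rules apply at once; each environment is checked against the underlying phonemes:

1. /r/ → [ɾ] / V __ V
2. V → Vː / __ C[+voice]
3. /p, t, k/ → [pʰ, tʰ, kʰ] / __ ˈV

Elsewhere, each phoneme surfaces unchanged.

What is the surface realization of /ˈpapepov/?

/p/ — word-initial, immediately before a stressed vowel — surfaces as [pʰ] (rule 3).
/a/ — between /p/ and /p/; rule 2 does not apply here → [a].
/p/ (between /a/ and /e/) is in the target of rule 3 but the environment (immediately before a stressed vowel) is not met → [p].
/e/ (between /p/ and /p/) is in the target of rule 2 but the environment (before a voiced consonant) is not met → [e].
/p/ — between /e/ and /o/; rule 3 does not apply here → [p].
Rule 2 applies to /o/ (between /p/ and /v/: before a voiced consonant) → [oː].
/v/ (word-final) is unaffected → [v].

[ˈpʰapepoːv]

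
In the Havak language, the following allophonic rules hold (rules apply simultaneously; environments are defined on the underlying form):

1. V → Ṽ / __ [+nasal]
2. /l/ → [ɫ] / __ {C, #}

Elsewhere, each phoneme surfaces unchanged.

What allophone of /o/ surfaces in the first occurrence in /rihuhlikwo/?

/o/ (word-final) fails the environment for rule 1, so it stays [o].

[o]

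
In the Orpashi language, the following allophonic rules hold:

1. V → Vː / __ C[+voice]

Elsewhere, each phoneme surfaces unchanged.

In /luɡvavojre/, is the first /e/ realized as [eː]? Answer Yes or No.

No

/e/ (word-final): rule 1 targets it, but not before a voiced consonant → unchanged [e].
The actual realization is [e], not [eː].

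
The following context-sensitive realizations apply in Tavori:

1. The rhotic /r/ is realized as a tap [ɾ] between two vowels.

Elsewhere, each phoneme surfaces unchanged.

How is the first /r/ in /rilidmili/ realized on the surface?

[r]

/r/ — word-initial; rule 1 does not apply here → [r].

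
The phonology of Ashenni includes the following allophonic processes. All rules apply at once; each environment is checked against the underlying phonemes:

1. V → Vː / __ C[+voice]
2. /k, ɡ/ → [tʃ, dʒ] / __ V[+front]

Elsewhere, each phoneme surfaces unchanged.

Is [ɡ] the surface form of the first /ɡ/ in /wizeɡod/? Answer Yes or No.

/ɡ/ — between /e/ and /o/; rule 2 does not apply here → [ɡ].
The actual realization is [ɡ], which matches [ɡ].

Yes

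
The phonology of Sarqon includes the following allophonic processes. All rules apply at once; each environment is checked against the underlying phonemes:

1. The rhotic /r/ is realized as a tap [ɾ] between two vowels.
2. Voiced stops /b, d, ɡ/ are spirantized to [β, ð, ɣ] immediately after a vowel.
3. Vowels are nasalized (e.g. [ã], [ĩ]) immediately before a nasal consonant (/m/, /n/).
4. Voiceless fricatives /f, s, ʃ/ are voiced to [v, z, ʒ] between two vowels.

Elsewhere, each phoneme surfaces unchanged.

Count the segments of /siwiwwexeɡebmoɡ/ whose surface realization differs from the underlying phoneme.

Segments that undergo a rule: /ɡ/ → [ɣ] (rule 2); /b/ → [β] (rule 2); /ɡ/ → [ɣ] (rule 2).
All other segments surface unchanged.

3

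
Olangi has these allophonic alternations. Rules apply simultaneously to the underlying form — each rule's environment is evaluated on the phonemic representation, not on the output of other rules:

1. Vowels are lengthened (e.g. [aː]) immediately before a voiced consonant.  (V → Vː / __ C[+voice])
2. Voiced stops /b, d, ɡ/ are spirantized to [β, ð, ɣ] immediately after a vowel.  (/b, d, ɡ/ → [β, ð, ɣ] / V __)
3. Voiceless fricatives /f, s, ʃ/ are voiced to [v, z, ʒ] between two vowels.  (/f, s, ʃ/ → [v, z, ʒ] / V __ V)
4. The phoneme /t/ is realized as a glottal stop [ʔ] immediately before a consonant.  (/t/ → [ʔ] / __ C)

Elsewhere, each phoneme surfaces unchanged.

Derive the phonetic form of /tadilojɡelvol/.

[taːðiːloːjɡeːlvoːl]

/t/ (word-initial): rule 4 targets it, but not immediately before a consonant → unchanged [t].
Rule 1 applies to /a/ (between /t/ and /d/: before a voiced consonant) → [aː].
/d/ meets the environment for rule 2 (immediately after a vowel) → [ð].
/i/ (between /d/ and /l/) occurs before a voiced consonant → [iː] by rule 1.
/l/ (between /i/ and /o/): no rule targets it → [l].
/o/ (between /l/ and /j/) occurs before a voiced consonant → [oː] by rule 1.
/j/ (between /o/ and /ɡ/): no rule targets it → [j].
/ɡ/ (between /j/ and /e/) fails the environment for rule 2, so it stays [ɡ].
/e/ — between /ɡ/ and /l/, before a voiced consonant — surfaces as [eː] (rule 1).
/l/ (between /e/ and /v/): no rule targets it → [l].
/v/ — not in any rule's target class → [v].
/o/ — between /v/ and /l/, before a voiced consonant — surfaces as [oː] (rule 1).
/l/ stays [l].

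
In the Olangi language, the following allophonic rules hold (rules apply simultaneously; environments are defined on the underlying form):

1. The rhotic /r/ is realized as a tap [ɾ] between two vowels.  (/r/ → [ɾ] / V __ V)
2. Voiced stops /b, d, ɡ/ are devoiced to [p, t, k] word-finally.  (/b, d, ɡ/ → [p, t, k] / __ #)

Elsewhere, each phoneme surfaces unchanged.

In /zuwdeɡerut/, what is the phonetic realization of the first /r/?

/r/ (between /e/ and /u/) occurs between two vowels → [ɾ] by rule 1.

[ɾ]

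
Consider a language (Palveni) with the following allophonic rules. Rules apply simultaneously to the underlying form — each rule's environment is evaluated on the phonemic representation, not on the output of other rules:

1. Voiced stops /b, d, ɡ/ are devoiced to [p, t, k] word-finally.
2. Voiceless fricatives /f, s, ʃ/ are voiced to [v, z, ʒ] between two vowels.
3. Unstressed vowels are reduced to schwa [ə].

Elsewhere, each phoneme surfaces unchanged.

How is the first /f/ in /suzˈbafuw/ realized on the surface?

/f/ meets the environment for rule 2 (between two vowels) → [v].

[v]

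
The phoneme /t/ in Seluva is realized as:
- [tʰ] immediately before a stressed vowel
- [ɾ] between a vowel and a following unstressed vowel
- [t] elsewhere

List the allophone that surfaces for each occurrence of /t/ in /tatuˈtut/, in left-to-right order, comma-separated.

Occurrence 1 (position 1): no conditioning environment matches → elsewhere allophone [t].
Occurrence 2 (position 3): between a vowel and an unstressed vowel → [ɾ].
Occurrence 3 (position 5): immediately before a stressed vowel → [tʰ].
Occurrence 4 (position 7): no conditioning environment matches → elsewhere allophone [t].

[t], [ɾ], [tʰ], [t]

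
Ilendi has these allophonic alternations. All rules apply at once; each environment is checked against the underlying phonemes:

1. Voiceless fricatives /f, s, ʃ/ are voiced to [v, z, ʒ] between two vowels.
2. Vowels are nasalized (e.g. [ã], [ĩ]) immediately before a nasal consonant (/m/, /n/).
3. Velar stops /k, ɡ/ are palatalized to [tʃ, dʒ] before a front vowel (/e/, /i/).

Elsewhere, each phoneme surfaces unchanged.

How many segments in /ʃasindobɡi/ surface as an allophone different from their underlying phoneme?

Segments that undergo a rule: /s/ → [z] (rule 1); /i/ → [ĩ] (rule 2); /ɡ/ → [dʒ] (rule 3).
All other segments surface unchanged.

3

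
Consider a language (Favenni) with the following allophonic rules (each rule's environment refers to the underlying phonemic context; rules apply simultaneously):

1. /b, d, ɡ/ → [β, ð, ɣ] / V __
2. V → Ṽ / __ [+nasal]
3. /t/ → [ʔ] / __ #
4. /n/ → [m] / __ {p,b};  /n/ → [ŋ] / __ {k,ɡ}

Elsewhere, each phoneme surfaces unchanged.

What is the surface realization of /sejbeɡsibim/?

/s/ — not in any rule's target class → [s].
/e/ (between /s/ and /j/) fails the environment for rule 2, so it stays [e].
/j/ (between /e/ and /b/): no rule targets it → [j].
/b/ (between /j/ and /e/) fails the environment for rule 1, so it stays [b].
/e/ (between /b/ and /ɡ/) is in the target of rule 2 but the environment (before a nasal consonant) is not met → [e].
/ɡ/ (between /e/ and /s/): immediately after a vowel, so rule 1 applies → [ɣ].
/s/ (between /ɡ/ and /i/): no rule targets it → [s].
/i/ (between /s/ and /b/): rule 2 targets it, but not before a nasal consonant → unchanged [i].
/b/ meets the environment for rule 1 (immediately after a vowel) → [β].
Rule 2 applies to /i/ (between /b/ and /m/: before a nasal consonant) → [ĩ].
/m/ (word-final): no rule targets it → [m].

[sejbeɣsiβĩm]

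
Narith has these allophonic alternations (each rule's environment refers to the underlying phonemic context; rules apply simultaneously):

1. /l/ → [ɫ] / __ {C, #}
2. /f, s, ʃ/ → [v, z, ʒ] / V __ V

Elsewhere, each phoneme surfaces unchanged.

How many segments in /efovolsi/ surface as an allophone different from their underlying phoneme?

Segments that undergo a rule: /f/ → [v] (rule 2); /l/ → [ɫ] (rule 1).
All other segments surface unchanged.

2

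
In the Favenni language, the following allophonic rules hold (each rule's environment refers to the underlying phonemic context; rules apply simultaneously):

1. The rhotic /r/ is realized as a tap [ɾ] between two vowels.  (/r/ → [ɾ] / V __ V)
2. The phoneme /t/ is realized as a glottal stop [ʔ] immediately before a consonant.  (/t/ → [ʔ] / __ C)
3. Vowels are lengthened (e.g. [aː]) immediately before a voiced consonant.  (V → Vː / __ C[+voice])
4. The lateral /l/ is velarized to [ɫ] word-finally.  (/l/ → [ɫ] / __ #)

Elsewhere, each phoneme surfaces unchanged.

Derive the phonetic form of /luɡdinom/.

[luːɡdiːnoːm]

/l/ (word-initial) fails the environment for rule 4, so it stays [l].
/u/ (between /l/ and /ɡ/) occurs before a voiced consonant → [uː] by rule 3.
/ɡ/ — not in any rule's target class → [ɡ].
/d/ — not in any rule's target class → [d].
Rule 3 applies to /i/ (between /d/ and /n/: before a voiced consonant) → [iː].
/n/ (between /i/ and /o/): no rule targets it → [n].
Rule 3 applies to /o/ (between /n/ and /m/: before a voiced consonant) → [oː].
/m/ stays [m].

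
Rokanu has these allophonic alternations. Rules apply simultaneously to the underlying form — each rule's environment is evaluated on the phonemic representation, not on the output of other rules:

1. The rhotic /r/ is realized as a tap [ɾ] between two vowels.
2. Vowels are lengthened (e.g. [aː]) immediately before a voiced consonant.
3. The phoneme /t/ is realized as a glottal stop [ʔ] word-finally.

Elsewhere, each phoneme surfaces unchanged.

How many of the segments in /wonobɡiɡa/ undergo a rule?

Segments that undergo a rule: /o/ → [oː] (rule 2); /o/ → [oː] (rule 2); /i/ → [iː] (rule 2).
All other segments surface unchanged.

3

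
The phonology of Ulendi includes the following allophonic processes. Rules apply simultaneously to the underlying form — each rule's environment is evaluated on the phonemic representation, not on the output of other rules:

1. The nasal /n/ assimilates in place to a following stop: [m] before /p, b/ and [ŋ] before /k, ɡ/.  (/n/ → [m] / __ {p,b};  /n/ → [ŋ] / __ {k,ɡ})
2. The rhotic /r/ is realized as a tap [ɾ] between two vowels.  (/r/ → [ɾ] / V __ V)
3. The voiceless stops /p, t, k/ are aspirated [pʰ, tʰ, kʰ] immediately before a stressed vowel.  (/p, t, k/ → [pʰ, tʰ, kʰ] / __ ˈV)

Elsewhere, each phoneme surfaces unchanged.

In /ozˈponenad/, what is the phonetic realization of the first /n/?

[n]

/n/ — between /o/ and /e/; rule 1 does not apply here → [n].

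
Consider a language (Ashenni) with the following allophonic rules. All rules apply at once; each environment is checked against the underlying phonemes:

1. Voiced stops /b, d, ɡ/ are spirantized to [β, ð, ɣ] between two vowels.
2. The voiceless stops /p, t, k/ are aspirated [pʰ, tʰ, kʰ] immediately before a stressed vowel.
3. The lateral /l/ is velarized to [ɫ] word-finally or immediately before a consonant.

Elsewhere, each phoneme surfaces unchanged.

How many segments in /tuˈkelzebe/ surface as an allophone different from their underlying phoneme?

3

Segments that undergo a rule: /k/ → [kʰ] (rule 2); /l/ → [ɫ] (rule 3); /b/ → [β] (rule 1).
All other segments surface unchanged.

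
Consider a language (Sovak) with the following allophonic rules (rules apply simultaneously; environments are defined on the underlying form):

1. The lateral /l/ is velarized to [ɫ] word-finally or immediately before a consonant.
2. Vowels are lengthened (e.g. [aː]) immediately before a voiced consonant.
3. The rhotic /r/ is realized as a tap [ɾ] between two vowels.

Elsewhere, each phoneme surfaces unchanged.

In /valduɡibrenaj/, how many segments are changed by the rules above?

Segments that undergo a rule: /a/ → [aː] (rule 2); /l/ → [ɫ] (rule 1); /u/ → [uː] (rule 2); /i/ → [iː] (rule 2); /e/ → [eː] (rule 2); /a/ → [aː] (rule 2).
All other segments surface unchanged.

6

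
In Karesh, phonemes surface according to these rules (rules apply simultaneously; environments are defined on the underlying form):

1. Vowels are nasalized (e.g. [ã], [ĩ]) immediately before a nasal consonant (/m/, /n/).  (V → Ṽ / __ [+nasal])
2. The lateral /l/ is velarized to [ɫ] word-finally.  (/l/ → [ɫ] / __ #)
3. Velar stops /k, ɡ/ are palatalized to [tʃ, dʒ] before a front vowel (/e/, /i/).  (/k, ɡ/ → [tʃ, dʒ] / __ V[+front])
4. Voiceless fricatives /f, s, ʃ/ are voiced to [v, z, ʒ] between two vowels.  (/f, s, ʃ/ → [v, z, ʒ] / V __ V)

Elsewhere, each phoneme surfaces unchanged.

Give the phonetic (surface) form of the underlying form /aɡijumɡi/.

[adʒijũmdʒi]

/a/ (word-initial) is in the target of rule 1 but the environment (before a nasal consonant) is not met → [a].
/ɡ/ (between /a/ and /i/): before a front vowel, so rule 3 applies → [dʒ].
/i/ (between /ɡ/ and /j/) fails the environment for rule 1, so it stays [i].
/j/ stays [j].
/u/ (between /j/ and /m/): before a nasal consonant, so rule 1 applies → [ũ].
/m/ (between /u/ and /ɡ/) is unaffected → [m].
/ɡ/ (between /m/ and /i/): before a front vowel, so rule 3 applies → [dʒ].
/i/ (word-final) is in the target of rule 1 but the environment (before a nasal consonant) is not met → [i].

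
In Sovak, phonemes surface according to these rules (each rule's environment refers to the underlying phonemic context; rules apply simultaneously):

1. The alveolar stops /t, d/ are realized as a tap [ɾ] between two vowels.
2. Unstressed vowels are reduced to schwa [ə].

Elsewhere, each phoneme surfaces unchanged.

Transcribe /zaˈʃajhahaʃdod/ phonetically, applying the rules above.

[zəˈʃajhəhəʃdəd]

/z/ — not in any rule's target class → [z].
/a/ (between /z/ and /ʃ/) occurs in an unstressed syllable → [ə] by rule 2.
/ʃ/ (between /a/ and /a/): no rule targets it → [ʃ].
/a/ (between /ʃ/ and /j/) fails the environment for rule 2, so it stays [a].
/j/ (between /a/ and /h/): no rule targets it → [j].
/h/ (between /j/ and /a/): no rule targets it → [h].
Rule 2 applies to /a/ (between /h/ and /h/: in an unstressed syllable) → [ə].
/h/ — not in any rule's target class → [h].
/a/ — between /h/ and /ʃ/, in an unstressed syllable — surfaces as [ə] (rule 2).
/ʃ/ (between /a/ and /d/): no rule targets it → [ʃ].
/d/ (between /ʃ/ and /o/): rule 1 targets it, but not between two vowels → unchanged [d].
/o/ (between /d/ and /d/): in an unstressed syllable, so rule 2 applies → [ə].
/d/ — word-final; rule 1 does not apply here → [d].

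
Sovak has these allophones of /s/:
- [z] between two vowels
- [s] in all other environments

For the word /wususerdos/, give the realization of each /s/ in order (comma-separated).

Occurrence 1 (position 3): between two vowels → [z].
Occurrence 2 (position 5): between two vowels → [z].
Occurrence 3 (position 10): no conditioning environment matches → elsewhere allophone [s].

[z], [z], [s]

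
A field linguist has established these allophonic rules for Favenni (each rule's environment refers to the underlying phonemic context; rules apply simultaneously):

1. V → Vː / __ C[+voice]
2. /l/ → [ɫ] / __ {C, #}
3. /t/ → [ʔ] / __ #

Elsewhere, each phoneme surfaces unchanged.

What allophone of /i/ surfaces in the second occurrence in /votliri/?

[i]

/i/ — word-final; rule 1 does not apply here → [i].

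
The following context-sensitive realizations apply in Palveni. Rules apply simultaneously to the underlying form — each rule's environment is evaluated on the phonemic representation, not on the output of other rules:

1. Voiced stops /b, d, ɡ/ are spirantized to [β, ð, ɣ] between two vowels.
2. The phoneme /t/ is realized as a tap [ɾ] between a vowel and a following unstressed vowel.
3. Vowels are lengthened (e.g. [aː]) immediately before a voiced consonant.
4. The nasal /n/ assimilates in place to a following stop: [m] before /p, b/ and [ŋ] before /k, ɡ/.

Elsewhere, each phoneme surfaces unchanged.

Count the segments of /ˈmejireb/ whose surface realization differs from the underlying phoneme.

Segments that undergo a rule: /e/ → [eː] (rule 3); /i/ → [iː] (rule 3); /e/ → [eː] (rule 3).
All other segments surface unchanged.

3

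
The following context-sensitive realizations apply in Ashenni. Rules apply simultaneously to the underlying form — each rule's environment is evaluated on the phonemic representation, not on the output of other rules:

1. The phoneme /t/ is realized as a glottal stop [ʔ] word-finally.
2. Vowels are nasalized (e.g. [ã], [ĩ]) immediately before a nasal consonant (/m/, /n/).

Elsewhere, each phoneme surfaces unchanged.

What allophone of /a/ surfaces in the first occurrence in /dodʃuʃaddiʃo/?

/a/ (between /ʃ/ and /d/): rule 2 targets it, but not before a nasal consonant → unchanged [a].

[a]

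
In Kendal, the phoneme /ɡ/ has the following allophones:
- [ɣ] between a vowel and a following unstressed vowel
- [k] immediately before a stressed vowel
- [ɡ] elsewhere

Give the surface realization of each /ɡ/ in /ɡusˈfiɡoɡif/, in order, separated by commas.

Occurrence 1 (position 1): no conditioning environment matches → elsewhere allophone [ɡ].
Occurrence 2 (position 6): between a vowel and a following unstressed vowel → [ɣ].
Occurrence 3 (position 8): between a vowel and a following unstressed vowel → [ɣ].

[ɡ], [ɣ], [ɣ]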